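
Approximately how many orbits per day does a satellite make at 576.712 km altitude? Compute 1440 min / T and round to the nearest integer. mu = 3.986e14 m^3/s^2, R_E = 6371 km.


r = 6.947712e+06 m
T = 2*pi*sqrt(r^3/mu) = 5763.3359 s = 96.0556 min
revs/day = 1440 / 96.0556 = 14.9913
Rounded: 15 revolutions per day

15 revolutions per day


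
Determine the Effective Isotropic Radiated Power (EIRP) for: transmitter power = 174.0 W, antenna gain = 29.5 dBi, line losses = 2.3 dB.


Pt = 174.0 W = 22.4055 dBW
EIRP = Pt_dBW + Gt - losses = 22.4055 + 29.5 - 2.3 = 49.6055 dBW

49.6055 dBW


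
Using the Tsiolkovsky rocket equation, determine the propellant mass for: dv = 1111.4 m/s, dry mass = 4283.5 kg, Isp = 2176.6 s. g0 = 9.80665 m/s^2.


ve = Isp * g0 = 2176.6 * 9.80665 = 21345.154390 m/s
mass ratio = exp(dv/ve) = exp(1111.4/21345.154390) = 1.05344740
m_prop = m_dry * (mr - 1) = 4283.5 * (1.05344740 - 1)
m_prop = 228.9419 kg

228.9419 kg


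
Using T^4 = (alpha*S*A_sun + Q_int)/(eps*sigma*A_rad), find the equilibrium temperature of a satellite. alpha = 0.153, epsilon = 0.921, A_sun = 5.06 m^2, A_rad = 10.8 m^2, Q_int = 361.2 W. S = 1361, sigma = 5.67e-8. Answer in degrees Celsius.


Numerator = alpha*S*A_sun + Q_int = 0.153*1361*5.06 + 361.2 = 1414.8590 W
Denominator = eps*sigma*A_rad = 0.921*5.67e-8*10.8 = 5.6398356e-07 W/K^4
T^4 = 2.5086883e+09 K^4
T = 223.8008 K = -49.3492 C

-49.3492 degrees Celsius


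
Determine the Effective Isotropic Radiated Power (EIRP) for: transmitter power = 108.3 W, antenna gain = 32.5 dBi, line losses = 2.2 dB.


Pt = 108.3 W = 20.3463 dBW
EIRP = Pt_dBW + Gt - losses = 20.3463 + 32.5 - 2.2 = 50.6463 dBW

50.6463 dBW


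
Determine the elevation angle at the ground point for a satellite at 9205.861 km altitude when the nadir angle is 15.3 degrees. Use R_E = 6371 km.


r = R_E + alt = 15576.8610 km
Law of sines in the satellite / Earth-center / ground-point triangle:
  sin(nadir)/R_E = sin(90 + el)/r  =>  cos(el) = (r/R_E)*sin(nadir)
cos(el) = (15576.8610 / 6371.0000) * sin(15.3 deg) = 0.6451599
el = arccos(0.6451599) = 49.8223 deg
(Earth-central angle = 90 - nadir - el = 24.8777 deg)

49.8223 degrees


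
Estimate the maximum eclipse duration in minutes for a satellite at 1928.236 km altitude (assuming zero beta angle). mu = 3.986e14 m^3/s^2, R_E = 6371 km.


r = 8299.2360 km
T = 125.4057 min
Eclipse fraction = arcsin(R_E/r)/pi = arcsin(6371.0000/8299.2360)/pi
= arcsin(0.767661)/pi = 0.2785795
Eclipse duration = 0.2785795 * 125.4057 = 34.9354 min

34.9354 minutes


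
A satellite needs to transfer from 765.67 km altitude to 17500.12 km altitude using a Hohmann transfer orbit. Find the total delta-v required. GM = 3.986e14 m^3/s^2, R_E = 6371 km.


r1 = 7136.6700 km = 7.13667e+06 m
r2 = 23871.1200 km = 2.387112e+07 m
dv1 = sqrt(mu/r1)*(sqrt(2*r2/(r1+r2)) - 1) = 1799.9088 m/s
dv2 = sqrt(mu/r2)*(1 - sqrt(2*r1/(r1+r2))) = 1313.8948 m/s
total dv = |dv1| + |dv2| = 1799.9088 + 1313.8948 = 3113.8037 m/s = 3.1138 km/s

3.1138 km/s


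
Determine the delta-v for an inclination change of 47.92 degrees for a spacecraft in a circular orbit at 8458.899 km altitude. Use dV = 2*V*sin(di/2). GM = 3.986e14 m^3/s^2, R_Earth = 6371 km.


r = 14829.8990 km = 1.4829899e+07 m
V = sqrt(mu/r) = 5184.4125 m/s
di = 47.92 deg = 0.8363618 rad
dV = 2*V*sin(di/2) = 2*5184.4125*sin(0.4181809)
dV = 4210.7671 m/s = 4.2108 km/s

4.2108 km/s


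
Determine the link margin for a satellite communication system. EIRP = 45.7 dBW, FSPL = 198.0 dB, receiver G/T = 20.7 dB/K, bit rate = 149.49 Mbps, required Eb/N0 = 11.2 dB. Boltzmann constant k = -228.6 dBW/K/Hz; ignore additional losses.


C/N0 = EIRP - FSPL + G/T - k = 45.7 - 198.0 + 20.7 - (-228.6)
C/N0 = 97.0000 dB-Hz
R_b = 149.49 Mbps = 1.4949e+08 bps -> 10*log10(R_b) = 81.7461 dB-Hz
Eb/N0 = C/N0 - 10*log10(R_b) = 97.0000 - 81.7461 = 15.2539 dB
Margin = Eb/N0 - Eb/N0_req = 15.2539 - 11.2 = 4.0539 dB (link closes)

4.0539 dB


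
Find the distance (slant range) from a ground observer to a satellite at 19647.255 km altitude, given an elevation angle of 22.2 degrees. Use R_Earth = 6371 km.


h = 19647.255 km, el = 22.2 deg
d = -R_E*sin(el) + sqrt((R_E*sin(el))^2 + 2*R_E*h + h^2)
d = -6371.0000*sin(0.3874631) + sqrt((6371.0000*0.3778408)^2 + 2*6371.0000*19647.255 + 19647.255^2)
d = 22933.5474 km

22933.5474 km


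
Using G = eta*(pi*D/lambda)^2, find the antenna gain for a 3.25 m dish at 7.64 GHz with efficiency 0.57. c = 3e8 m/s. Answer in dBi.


lambda = c/f = 3e8 / 7.64e+09 = 0.03926702 m
G = eta*(pi*D/lambda)^2 = 0.57*(pi*3.25/0.03926702)^2
G = 38537.6769 (linear)
G = 10*log10(38537.6769) = 45.8589 dBi

45.8589 dBi


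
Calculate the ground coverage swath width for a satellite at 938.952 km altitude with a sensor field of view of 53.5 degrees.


FOV = 53.5 deg = 0.9337511 rad
swath = 2 * alt * tan(FOV/2) = 2 * 938.952 * tan(0.4668756)
swath = 2 * 938.952 * 0.5040415
swath = 946.5415 km

946.5415 km


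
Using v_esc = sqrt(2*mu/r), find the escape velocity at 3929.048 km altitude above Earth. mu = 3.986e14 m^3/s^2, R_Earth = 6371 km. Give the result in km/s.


r = 6371.0 + 3929.048 = 10300.0480 km = 1.0300048e+07 m
v_esc = sqrt(2*mu/r) = sqrt(2*3.986e14 / 1.0300048e+07)
v_esc = 8797.5961 m/s = 8.7976 km/s

8.7976 km/s


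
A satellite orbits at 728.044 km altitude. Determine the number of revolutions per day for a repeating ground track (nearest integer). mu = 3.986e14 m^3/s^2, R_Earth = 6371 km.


r = 7.099044e+06 m
T = 2*pi*sqrt(r^3/mu) = 5952.6593 s = 99.2110 min
revs/day = 1440 / 99.2110 = 14.5145
Rounded: 15 revolutions per day

15 revolutions per day


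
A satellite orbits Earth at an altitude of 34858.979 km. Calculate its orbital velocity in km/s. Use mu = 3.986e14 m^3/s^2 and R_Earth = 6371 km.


r = R_E + alt = 6371.0 + 34858.979 = 41229.9790 km = 4.1229979e+07 m
v = sqrt(mu/r) = sqrt(3.986e14 / 4.1229979e+07) = 3109.2962 m/s = 3.1093 km/s

3.1093 km/s


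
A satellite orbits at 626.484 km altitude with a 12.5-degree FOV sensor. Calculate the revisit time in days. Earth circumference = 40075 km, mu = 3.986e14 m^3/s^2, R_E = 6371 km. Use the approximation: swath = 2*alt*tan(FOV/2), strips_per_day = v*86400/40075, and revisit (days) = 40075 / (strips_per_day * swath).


swath = 2*626.484*tan(0.1090831) = 137.2223 km
v = sqrt(mu/r) = 7547.4056 m/s = 7.5474 km/s
strips/day = v*86400/40075 = 7.5474*86400/40075 = 16.2719
coverage/day = strips * swath = 16.2719 * 137.2223 = 2232.8659 km
revisit = 40075 / 2232.8659 = 17.9478 days

17.9478 days


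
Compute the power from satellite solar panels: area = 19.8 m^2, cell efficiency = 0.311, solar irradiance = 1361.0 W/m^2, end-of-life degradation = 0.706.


P = area * eta * S * degradation
P = 19.8 * 0.311 * 1361.0 * 0.706
P = 5916.8207 W

5916.8207 W


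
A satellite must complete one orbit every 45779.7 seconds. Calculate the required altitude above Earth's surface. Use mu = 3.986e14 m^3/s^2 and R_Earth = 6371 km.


T = 45779.7 s
r = (mu*T^2/(4*pi^2))^(1/3) = (3.986e14 * 45779.7^2 / (4*pi^2))^(1/3)
r = 2.7659298e+07 m = 27659.2976 km
alt = r - R_E = 27659.2976 - 6371 = 21288.2976 km

21288.2976 km


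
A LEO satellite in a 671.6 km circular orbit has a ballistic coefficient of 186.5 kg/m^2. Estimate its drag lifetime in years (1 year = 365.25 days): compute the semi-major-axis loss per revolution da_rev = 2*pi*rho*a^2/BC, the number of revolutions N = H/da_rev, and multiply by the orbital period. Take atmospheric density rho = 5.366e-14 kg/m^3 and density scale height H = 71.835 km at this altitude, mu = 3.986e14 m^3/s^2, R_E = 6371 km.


a = R_E + alt = 7042.6000 km = 7.0426e+06 m
da_rev = 2*pi*rho*a^2/BC = 2*pi*5.366e-14*(7.0426e+06)^2/186.5 = 0.0896639249 m per revolution
N = H/da_rev = 71835.0000 m / 0.0896639249 m = 801158.3267 revolutions
P = 2*pi*sqrt(a^3/mu) = 5881.8068 s
lifetime = N*P = 801158.3267 * 5881.8068 = 4.7122585e+09 s = 54540.0288 days
years = 54540.0288 / 365.25 = 149.3225 years

149.3225 years


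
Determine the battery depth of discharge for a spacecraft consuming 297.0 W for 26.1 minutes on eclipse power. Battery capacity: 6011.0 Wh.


E_used = P * t / 60 = 297.0 * 26.1 / 60 = 129.1950 Wh
DOD = E_used / E_total * 100 = 129.1950 / 6011.0 * 100
DOD = 2.1493 %

2.1493 %


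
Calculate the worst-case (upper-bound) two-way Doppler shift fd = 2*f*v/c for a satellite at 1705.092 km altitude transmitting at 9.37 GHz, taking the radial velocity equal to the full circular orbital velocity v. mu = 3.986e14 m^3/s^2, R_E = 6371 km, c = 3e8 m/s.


r = 8.076092e+06 m
v = sqrt(mu/r) = 7025.3509 m/s (worst-case radial velocity)
f = 9.37 GHz = 9.37e+09 Hz
fd = 2*f*v/c = 2*9.37e+09*7025.3509/3.0e+08
fd = 438850.2501 Hz

438850.2501 Hz


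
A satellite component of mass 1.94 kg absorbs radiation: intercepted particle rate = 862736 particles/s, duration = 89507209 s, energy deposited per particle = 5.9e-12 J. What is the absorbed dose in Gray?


Total energy deposited = rate * time * E_per
  = 862736 * 89507209 * 5.9e-12 = 455.6044 J
Dose = E_total / mass = 455.6044 / 1.94
Dose = 234.8476 Gy

234.8476 Gy


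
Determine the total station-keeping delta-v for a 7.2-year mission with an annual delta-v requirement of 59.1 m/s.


dV = rate * years = 59.1 * 7.2
dV = 425.5200 m/s

425.5200 m/s


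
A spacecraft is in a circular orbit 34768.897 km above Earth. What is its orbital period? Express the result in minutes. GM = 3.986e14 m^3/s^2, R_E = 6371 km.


r = 41139.8970 km = 4.1139897e+07 m
T = 2*pi*sqrt(r^3/mu) = 2*pi*sqrt(6.9628911e+22 / 3.986e14)
T = 83043.5720 s = 1384.0595 min

1384.0595 minutes


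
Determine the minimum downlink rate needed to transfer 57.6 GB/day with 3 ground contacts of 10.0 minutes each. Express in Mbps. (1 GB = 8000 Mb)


total contact time = 3 * 10.0 * 60 = 1800.0000 s
data = 57.6 GB = 460800.0000 Mb
rate = 460800.0000 / 1800.0000 = 256.0000 Mbps

256.0000 Mbps


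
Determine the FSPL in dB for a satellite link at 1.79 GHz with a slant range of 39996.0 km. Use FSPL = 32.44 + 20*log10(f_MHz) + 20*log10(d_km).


f = 1.79 GHz = 1790.0000 MHz
d = 39996.0 km
FSPL = 32.44 + 20*log10(1790.0000) + 20*log10(39996.0)
FSPL = 32.44 + 65.0571 + 92.0403
FSPL = 189.5374 dB

189.5374 dB


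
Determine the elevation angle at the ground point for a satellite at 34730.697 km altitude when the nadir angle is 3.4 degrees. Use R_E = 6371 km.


r = R_E + alt = 41101.6970 km
Law of sines in the satellite / Earth-center / ground-point triangle:
  sin(nadir)/R_E = sin(90 + el)/r  =>  cos(el) = (r/R_E)*sin(nadir)
cos(el) = (41101.6970 / 6371.0000) * sin(3.4 deg) = 0.3826075
el = arccos(0.3826075) = 67.5047 deg
(Earth-central angle = 90 - nadir - el = 19.0953 deg)

67.5047 degrees


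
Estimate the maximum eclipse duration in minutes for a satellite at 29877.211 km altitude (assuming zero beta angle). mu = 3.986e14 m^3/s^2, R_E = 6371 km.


r = 36248.2110 km
T = 1144.6951 min
Eclipse fraction = arcsin(R_E/r)/pi = arcsin(6371.0000/36248.2110)/pi
= arcsin(0.1757604)/pi = 0.0562384
Eclipse duration = 0.0562384 * 1144.6951 = 64.3758 min

64.3758 minutes


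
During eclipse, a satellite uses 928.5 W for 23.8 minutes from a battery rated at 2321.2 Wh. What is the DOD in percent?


E_used = P * t / 60 = 928.5 * 23.8 / 60 = 368.3050 Wh
DOD = E_used / E_total * 100 = 368.3050 / 2321.2 * 100
DOD = 15.8670 %

15.8670 %


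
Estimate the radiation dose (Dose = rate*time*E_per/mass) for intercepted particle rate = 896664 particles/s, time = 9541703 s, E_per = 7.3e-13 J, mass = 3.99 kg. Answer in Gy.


Total energy deposited = rate * time * E_per
  = 896664 * 9541703 * 7.3e-13 = 6.2457 J
Dose = E_total / mass = 6.2457 / 3.99
Dose = 1.5653 Gy

1.5653 Gy


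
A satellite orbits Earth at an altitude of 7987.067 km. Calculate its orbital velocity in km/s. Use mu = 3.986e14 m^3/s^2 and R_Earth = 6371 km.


r = R_E + alt = 6371.0 + 7987.067 = 14358.0670 km = 1.4358067e+07 m
v = sqrt(mu/r) = sqrt(3.986e14 / 1.4358067e+07) = 5268.9085 m/s = 5.2689 km/s

5.2689 km/s


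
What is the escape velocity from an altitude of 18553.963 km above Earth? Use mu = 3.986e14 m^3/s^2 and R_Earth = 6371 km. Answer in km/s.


r = 6371.0 + 18553.963 = 24924.9630 km = 2.4924963e+07 m
v_esc = sqrt(2*mu/r) = sqrt(2*3.986e14 / 2.4924963e+07)
v_esc = 5655.4398 m/s = 5.6554 km/s

5.6554 km/s


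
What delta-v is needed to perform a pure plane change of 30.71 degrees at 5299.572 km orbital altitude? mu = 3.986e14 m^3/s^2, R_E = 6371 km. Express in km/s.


r = 11670.5720 km = 1.1670572e+07 m
V = sqrt(mu/r) = 5844.1664 m/s
di = 30.71 deg = 0.5359906 rad
dV = 2*V*sin(di/2) = 2*5844.1664*sin(0.2679953)
dV = 3095.0570 m/s = 3.0951 km/s

3.0951 km/s


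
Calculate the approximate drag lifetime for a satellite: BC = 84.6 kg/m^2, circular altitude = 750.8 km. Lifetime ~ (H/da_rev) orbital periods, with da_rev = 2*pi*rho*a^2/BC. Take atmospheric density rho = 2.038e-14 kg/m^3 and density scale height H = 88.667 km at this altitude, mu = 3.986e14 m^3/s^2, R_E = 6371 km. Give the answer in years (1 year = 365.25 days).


a = R_E + alt = 7121.8000 km = 7.1218e+06 m
da_rev = 2*pi*rho*a^2/BC = 2*pi*2.038e-14*(7.1218e+06)^2/84.6 = 0.0767702989 m per revolution
N = H/da_rev = 88667.0000 m / 0.0767702989 m = 1.1549649e+06 revolutions
P = 2*pi*sqrt(a^3/mu) = 5981.3041 s
lifetime = N*P = 1.1549649e+06 * 5981.3041 = 6.9081962e+09 s = 79955.9747 days
years = 79955.9747 / 365.25 = 218.9075 years

218.9075 years


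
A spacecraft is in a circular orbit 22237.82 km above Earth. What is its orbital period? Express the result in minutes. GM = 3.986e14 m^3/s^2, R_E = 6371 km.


r = 28608.8200 km = 2.860882e+07 m
T = 2*pi*sqrt(r^3/mu) = 2*pi*sqrt(2.3415306e+22 / 3.986e14)
T = 48157.1902 s = 802.6198 min

802.6198 minutes


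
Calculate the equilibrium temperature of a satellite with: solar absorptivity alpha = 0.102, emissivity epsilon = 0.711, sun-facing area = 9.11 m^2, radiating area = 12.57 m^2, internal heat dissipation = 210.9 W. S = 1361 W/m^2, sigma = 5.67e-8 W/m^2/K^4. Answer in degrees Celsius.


Numerator = alpha*S*A_sun + Q_int = 0.102*1361*9.11 + 210.9 = 1475.5684 W
Denominator = eps*sigma*A_rad = 0.711*5.67e-8*12.57 = 5.0674321e-07 W/K^4
T^4 = 2.9118662e+09 K^4
T = 232.2966 K = -40.8534 C

-40.8534 degrees Celsius


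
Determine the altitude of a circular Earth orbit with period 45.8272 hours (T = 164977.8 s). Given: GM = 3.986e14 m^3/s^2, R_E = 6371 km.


T = 164977.8 s
r = (mu*T^2/(4*pi^2))^(1/3) = (3.986e14 * 164977.8^2 / (4*pi^2))^(1/3)
r = 6.5014395e+07 m = 65014.3948 km
alt = r - R_E = 65014.3948 - 6371 = 58643.3948 km

58643.3948 km


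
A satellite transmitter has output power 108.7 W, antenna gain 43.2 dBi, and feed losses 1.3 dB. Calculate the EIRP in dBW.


Pt = 108.7 W = 20.3623 dBW
EIRP = Pt_dBW + Gt - losses = 20.3623 + 43.2 - 1.3 = 62.2623 dBW

62.2623 dBW


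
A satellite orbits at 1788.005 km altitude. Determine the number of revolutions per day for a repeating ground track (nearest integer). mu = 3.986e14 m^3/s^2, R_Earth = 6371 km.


r = 8.159005e+06 m
T = 2*pi*sqrt(r^3/mu) = 7334.4410 s = 122.2407 min
revs/day = 1440 / 122.2407 = 11.7800
Rounded: 12 revolutions per day

12 revolutions per day


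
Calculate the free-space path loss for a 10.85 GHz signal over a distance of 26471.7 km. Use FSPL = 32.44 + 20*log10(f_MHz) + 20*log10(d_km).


f = 10.85 GHz = 10850.0000 MHz
d = 26471.7 km
FSPL = 32.44 + 20*log10(10850.0000) + 20*log10(26471.7)
FSPL = 32.44 + 80.7086 + 88.4556
FSPL = 201.6042 dB

201.6042 dB


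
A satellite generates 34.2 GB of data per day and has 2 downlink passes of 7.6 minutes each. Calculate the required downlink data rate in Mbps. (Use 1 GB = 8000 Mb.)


total contact time = 2 * 7.6 * 60 = 912.0000 s
data = 34.2 GB = 273600.0000 Mb
rate = 273600.0000 / 912.0000 = 300.0000 Mbps

300.0000 Mbps


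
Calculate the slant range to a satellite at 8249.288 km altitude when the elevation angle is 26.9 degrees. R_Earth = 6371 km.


h = 8249.288 km, el = 26.9 deg
d = -R_E*sin(el) + sqrt((R_E*sin(el))^2 + 2*R_E*h + h^2)
d = -6371.0000*sin(0.4694936) + sqrt((6371.0000*0.4524347)^2 + 2*6371.0000*8249.288 + 8249.288^2)
d = 10588.6841 km

10588.6841 km


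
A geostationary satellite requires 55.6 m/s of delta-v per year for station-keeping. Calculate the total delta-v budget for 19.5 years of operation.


dV = rate * years = 55.6 * 19.5
dV = 1084.2000 m/s

1084.2000 m/s


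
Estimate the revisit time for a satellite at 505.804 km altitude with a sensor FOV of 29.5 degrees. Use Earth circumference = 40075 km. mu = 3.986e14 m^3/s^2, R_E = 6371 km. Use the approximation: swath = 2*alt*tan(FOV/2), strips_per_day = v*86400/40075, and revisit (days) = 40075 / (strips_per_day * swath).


swath = 2*505.804*tan(0.2574361) = 266.3342 km
v = sqrt(mu/r) = 7613.3417 m/s = 7.6133 km/s
strips/day = v*86400/40075 = 7.6133*86400/40075 = 16.4140
coverage/day = strips * swath = 16.4140 * 266.3342 = 4371.6200 km
revisit = 40075 / 4371.6200 = 9.1671 days

9.1671 days


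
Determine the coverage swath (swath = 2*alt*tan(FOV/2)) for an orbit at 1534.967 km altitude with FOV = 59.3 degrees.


FOV = 59.3 deg = 1.0350 rad
swath = 2 * alt * tan(FOV/2) = 2 * 1534.967 * tan(0.5174901)
swath = 2 * 1534.967 * 0.5692339
swath = 1747.5106 km

1747.5106 km


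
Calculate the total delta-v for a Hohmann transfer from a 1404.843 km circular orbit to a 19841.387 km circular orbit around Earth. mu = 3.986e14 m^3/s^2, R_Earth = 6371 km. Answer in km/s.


r1 = 7775.8430 km = 7.775843e+06 m
r2 = 26212.3870 km = 2.6212387e+07 m
dv1 = sqrt(mu/r1)*(sqrt(2*r2/(r1+r2)) - 1) = 1732.2876 m/s
dv2 = sqrt(mu/r2)*(1 - sqrt(2*r1/(r1+r2))) = 1261.7702 m/s
total dv = |dv1| + |dv2| = 1732.2876 + 1261.7702 = 2994.0578 m/s = 2.9941 km/s

2.9941 km/s


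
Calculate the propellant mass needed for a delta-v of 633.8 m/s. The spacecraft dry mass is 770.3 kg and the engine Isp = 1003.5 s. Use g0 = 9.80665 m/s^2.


ve = Isp * g0 = 1003.5 * 9.80665 = 9840.973275 m/s
mass ratio = exp(dv/ve) = exp(633.8/9840.973275) = 1.06652340
m_prop = m_dry * (mr - 1) = 770.3 * (1.06652340 - 1)
m_prop = 51.2430 kg

51.2430 kg


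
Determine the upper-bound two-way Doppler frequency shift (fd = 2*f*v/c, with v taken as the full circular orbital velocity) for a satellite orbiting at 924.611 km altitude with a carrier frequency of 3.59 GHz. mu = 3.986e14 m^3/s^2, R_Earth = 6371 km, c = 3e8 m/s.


r = 7.295611e+06 m
v = sqrt(mu/r) = 7391.5890 m/s (worst-case radial velocity)
f = 3.59 GHz = 3.59e+09 Hz
fd = 2*f*v/c = 2*3.59e+09*7391.5890/3.0e+08
fd = 176905.3642 Hz

176905.3642 Hz


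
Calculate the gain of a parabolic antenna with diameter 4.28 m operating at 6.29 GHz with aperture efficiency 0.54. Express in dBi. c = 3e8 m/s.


lambda = c/f = 3e8 / 6.29e+09 = 0.04769475 m
G = eta*(pi*D/lambda)^2 = 0.54*(pi*4.28/0.04769475)^2
G = 42918.0345 (linear)
G = 10*log10(42918.0345) = 46.3264 dBi

46.3264 dBi


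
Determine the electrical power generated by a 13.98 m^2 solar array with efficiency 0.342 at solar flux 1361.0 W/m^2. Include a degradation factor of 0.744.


P = area * eta * S * degradation
P = 13.98 * 0.342 * 1361.0 * 0.744
P = 4841.3261 W

4841.3261 W


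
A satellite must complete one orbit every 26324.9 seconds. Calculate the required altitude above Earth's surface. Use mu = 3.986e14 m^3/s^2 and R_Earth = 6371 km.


T = 26324.9 s
r = (mu*T^2/(4*pi^2))^(1/3) = (3.986e14 * 26324.9^2 / (4*pi^2))^(1/3)
r = 1.9126566e+07 m = 19126.5661 km
alt = r - R_E = 19126.5661 - 6371 = 12755.5661 km

12755.5661 km


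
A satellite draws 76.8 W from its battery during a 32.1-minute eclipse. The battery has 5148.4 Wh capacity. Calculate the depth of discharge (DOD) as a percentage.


E_used = P * t / 60 = 76.8 * 32.1 / 60 = 41.0880 Wh
DOD = E_used / E_total * 100 = 41.0880 / 5148.4 * 100
DOD = 0.7980732 %

0.7981 %


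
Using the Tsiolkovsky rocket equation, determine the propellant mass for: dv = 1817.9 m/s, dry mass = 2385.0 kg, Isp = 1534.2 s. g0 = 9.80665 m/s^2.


ve = Isp * g0 = 1534.2 * 9.80665 = 15045.362430 m/s
mass ratio = exp(dv/ve) = exp(1817.9/15045.362430) = 1.12843073
m_prop = m_dry * (mr - 1) = 2385.0 * (1.12843073 - 1)
m_prop = 306.3073 kg

306.3073 kg


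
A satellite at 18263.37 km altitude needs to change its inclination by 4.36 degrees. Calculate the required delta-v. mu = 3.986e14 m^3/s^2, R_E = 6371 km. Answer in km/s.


r = 24634.3700 km = 2.463437e+07 m
V = sqrt(mu/r) = 4022.5173 m/s
di = 4.36 deg = 0.07609636 rad
dV = 2*V*sin(di/2) = 2*4022.5173*sin(0.03804818)
dV = 306.0251 m/s = 0.3060251 km/s

0.3060 km/s


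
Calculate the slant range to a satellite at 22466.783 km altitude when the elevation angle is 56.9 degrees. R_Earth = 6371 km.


h = 22466.783 km, el = 56.9 deg
d = -R_E*sin(el) + sqrt((R_E*sin(el))^2 + 2*R_E*h + h^2)
d = -6371.0000*sin(0.9930923) + sqrt((6371.0000*0.8377187)^2 + 2*6371.0000*22466.783 + 22466.783^2)
d = 23290.0278 km

23290.0278 km


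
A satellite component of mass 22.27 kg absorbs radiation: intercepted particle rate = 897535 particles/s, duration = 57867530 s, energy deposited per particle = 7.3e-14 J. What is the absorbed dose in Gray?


Total energy deposited = rate * time * E_per
  = 897535 * 57867530 * 7.3e-14 = 3.7915 J
Dose = E_total / mass = 3.7915 / 22.27
Dose = 0.1702507 Gy

0.1703 Gy


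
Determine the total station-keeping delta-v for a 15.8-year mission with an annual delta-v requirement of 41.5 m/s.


dV = rate * years = 41.5 * 15.8
dV = 655.7000 m/s

655.7000 m/s


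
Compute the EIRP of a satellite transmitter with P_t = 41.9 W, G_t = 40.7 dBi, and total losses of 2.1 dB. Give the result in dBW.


Pt = 41.9 W = 16.2221 dBW
EIRP = Pt_dBW + Gt - losses = 16.2221 + 40.7 - 2.1 = 54.8221 dBW

54.8221 dBW


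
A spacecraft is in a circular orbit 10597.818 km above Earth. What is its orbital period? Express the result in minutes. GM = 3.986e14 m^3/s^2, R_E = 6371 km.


r = 16968.8180 km = 1.6968818e+07 m
T = 2*pi*sqrt(r^3/mu) = 2*pi*sqrt(4.8860148e+21 / 3.986e14)
T = 21998.2741 s = 366.6379 min

366.6379 minutes


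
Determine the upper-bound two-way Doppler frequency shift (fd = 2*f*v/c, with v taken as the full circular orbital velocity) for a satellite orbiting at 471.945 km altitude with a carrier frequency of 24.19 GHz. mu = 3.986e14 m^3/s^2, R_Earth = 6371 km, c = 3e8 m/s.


r = 6.842945e+06 m
v = sqrt(mu/r) = 7632.1540 m/s (worst-case radial velocity)
f = 24.19 GHz = 2.419e+10 Hz
fd = 2*f*v/c = 2*2.419e+10*7632.1540/3.0e+08
fd = 1.230812e+06 Hz

1.2308e+06 Hz


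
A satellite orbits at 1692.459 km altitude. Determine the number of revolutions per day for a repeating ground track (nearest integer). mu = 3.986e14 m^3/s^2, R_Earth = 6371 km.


r = 8.063459e+06 m
T = 2*pi*sqrt(r^3/mu) = 7205.9840 s = 120.0997 min
revs/day = 1440 / 120.0997 = 11.9900
Rounded: 12 revolutions per day

12 revolutions per day


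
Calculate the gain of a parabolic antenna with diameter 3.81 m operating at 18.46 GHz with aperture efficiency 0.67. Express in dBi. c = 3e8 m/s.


lambda = c/f = 3e8 / 1.846e+10 = 0.01625135 m
G = eta*(pi*D/lambda)^2 = 0.67*(pi*3.81/0.01625135)^2
G = 363450.5943 (linear)
G = 10*log10(363450.5943) = 55.6045 dBi

55.6045 dBi


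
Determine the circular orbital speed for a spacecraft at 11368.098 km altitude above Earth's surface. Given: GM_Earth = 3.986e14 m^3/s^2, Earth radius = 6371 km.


r = R_E + alt = 6371.0 + 11368.098 = 17739.0980 km = 1.7739098e+07 m
v = sqrt(mu/r) = sqrt(3.986e14 / 1.7739098e+07) = 4740.2678 m/s = 4.7403 km/s

4.7403 km/s


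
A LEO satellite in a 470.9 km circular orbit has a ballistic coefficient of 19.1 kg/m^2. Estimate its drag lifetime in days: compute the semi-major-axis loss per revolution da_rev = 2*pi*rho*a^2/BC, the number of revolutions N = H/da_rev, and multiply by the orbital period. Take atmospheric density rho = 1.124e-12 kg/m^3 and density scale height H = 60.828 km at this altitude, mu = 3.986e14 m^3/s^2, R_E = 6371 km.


a = R_E + alt = 6841.9000 km = 6.8419e+06 m
da_rev = 2*pi*rho*a^2/BC = 2*pi*1.124e-12*(6.8419e+06)^2/19.1 = 17.308772 m per revolution
N = H/da_rev = 60828.0000 m / 17.308772 m = 3514.2874 revolutions
P = 2*pi*sqrt(a^3/mu) = 5632.1771 s
lifetime = N*P = 3514.2874 * 5632.1771 = 1.9793089e+07 s = 229.0867 days

229.0867 days


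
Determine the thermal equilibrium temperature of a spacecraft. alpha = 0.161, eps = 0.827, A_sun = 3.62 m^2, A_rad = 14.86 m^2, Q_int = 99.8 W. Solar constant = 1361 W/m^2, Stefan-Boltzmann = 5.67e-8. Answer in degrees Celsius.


Numerator = alpha*S*A_sun + Q_int = 0.161*1361*3.62 + 99.8 = 893.0180 W
Denominator = eps*sigma*A_rad = 0.827*5.67e-8*14.86 = 6.9679877e-07 W/K^4
T^4 = 1.281601e+09 K^4
T = 189.2074 K = -83.9426 C

-83.9426 degrees Celsius


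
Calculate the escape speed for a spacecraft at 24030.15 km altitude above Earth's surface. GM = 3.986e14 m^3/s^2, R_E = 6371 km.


r = 6371.0 + 24030.15 = 30401.1500 km = 3.040115e+07 m
v_esc = sqrt(2*mu/r) = sqrt(2*3.986e14 / 3.040115e+07)
v_esc = 5120.8097 m/s = 5.1208 km/s

5.1208 km/s


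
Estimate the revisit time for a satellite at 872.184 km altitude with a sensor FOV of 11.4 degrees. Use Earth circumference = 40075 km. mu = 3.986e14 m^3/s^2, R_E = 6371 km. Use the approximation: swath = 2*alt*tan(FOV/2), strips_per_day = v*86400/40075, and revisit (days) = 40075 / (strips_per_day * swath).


swath = 2*872.184*tan(0.09948377) = 174.1111 km
v = sqrt(mu/r) = 7418.2914 m/s = 7.4183 km/s
strips/day = v*86400/40075 = 7.4183*86400/40075 = 15.9935
coverage/day = strips * swath = 15.9935 * 174.1111 = 2784.6492 km
revisit = 40075 / 2784.6492 = 14.3914 days

14.3914 days


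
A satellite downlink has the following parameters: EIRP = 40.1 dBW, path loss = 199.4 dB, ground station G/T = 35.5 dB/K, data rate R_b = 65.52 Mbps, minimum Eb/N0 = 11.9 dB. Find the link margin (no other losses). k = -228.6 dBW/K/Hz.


C/N0 = EIRP - FSPL + G/T - k = 40.1 - 199.4 + 35.5 - (-228.6)
C/N0 = 104.8000 dB-Hz
R_b = 65.52 Mbps = 6.552e+07 bps -> 10*log10(R_b) = 78.1637 dB-Hz
Eb/N0 = C/N0 - 10*log10(R_b) = 104.8000 - 78.1637 = 26.6363 dB
Margin = Eb/N0 - Eb/N0_req = 26.6363 - 11.9 = 14.7363 dB (link closes)

14.7363 dB


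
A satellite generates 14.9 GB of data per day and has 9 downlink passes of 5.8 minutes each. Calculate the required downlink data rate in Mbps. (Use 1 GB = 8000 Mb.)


total contact time = 9 * 5.8 * 60 = 3132.0000 s
data = 14.9 GB = 119200.0000 Mb
rate = 119200.0000 / 3132.0000 = 38.0587 Mbps

38.0587 Mbps


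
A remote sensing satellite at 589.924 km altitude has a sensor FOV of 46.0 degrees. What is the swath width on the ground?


FOV = 46.0 deg = 0.8028515 rad
swath = 2 * alt * tan(FOV/2) = 2 * 589.924 * tan(0.4014257)
swath = 2 * 589.924 * 0.4244748
swath = 500.8158 km

500.8158 km


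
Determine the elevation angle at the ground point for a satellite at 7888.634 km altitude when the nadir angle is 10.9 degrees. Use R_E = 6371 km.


r = R_E + alt = 14259.6340 km
Law of sines in the satellite / Earth-center / ground-point triangle:
  sin(nadir)/R_E = sin(90 + el)/r  =>  cos(el) = (r/R_E)*sin(nadir)
cos(el) = (14259.6340 / 6371.0000) * sin(10.9 deg) = 0.4232353
el = arccos(0.4232353) = 64.9610 deg
(Earth-central angle = 90 - nadir - el = 14.1390 deg)

64.9610 degrees


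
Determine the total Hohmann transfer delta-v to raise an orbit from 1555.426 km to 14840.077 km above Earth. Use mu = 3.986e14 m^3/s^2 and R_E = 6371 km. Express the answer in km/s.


r1 = 7926.4260 km = 7.926426e+06 m
r2 = 21211.0770 km = 2.1211077e+07 m
dv1 = sqrt(mu/r1)*(sqrt(2*r2/(r1+r2)) - 1) = 1465.2117 m/s
dv2 = sqrt(mu/r2)*(1 - sqrt(2*r1/(r1+r2))) = 1137.4504 m/s
total dv = |dv1| + |dv2| = 1465.2117 + 1137.4504 = 2602.6622 m/s = 2.6027 km/s

2.6027 km/s


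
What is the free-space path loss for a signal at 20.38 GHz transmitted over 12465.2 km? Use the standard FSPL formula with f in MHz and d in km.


f = 20.38 GHz = 20380.0000 MHz
d = 12465.2 km
FSPL = 32.44 + 20*log10(20380.0000) + 20*log10(12465.2)
FSPL = 32.44 + 86.1841 + 81.9140
FSPL = 200.5381 dB

200.5381 dB


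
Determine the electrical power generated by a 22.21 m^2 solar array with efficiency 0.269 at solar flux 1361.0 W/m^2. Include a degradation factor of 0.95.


P = area * eta * S * degradation
P = 22.21 * 0.269 * 1361.0 * 0.95
P = 7724.7168 W

7724.7168 W


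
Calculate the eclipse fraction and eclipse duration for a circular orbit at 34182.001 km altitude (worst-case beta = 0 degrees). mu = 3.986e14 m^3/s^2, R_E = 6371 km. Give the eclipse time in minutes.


r = 40553.0010 km
T = 1354.5482 min
Eclipse fraction = arcsin(R_E/r)/pi = arcsin(6371.0000/40553.0010)/pi
= arcsin(0.157103)/pi = 0.05021548
Eclipse duration = 0.05021548 * 1354.5482 = 68.0193 min

68.0193 minutes


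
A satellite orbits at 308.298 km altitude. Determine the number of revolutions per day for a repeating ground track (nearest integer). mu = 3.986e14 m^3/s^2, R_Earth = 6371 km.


r = 6.679298e+06 m
T = 2*pi*sqrt(r^3/mu) = 5432.5965 s = 90.5433 min
revs/day = 1440 / 90.5433 = 15.9040
Rounded: 16 revolutions per day

16 revolutions per day


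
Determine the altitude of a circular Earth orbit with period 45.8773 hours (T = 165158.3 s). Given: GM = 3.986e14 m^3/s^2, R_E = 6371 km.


T = 165158.3 s
r = (mu*T^2/(4*pi^2))^(1/3) = (3.986e14 * 165158.3^2 / (4*pi^2))^(1/3)
r = 6.5061807e+07 m = 65061.8071 km
alt = r - R_E = 65061.8071 - 6371 = 58690.8071 km

58690.8071 km


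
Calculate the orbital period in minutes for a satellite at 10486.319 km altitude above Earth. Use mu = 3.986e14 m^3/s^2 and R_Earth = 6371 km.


r = 16857.3190 km = 1.6857319e+07 m
T = 2*pi*sqrt(r^3/mu) = 2*pi*sqrt(4.7903309e+21 / 3.986e14)
T = 21781.8107 s = 363.0302 min

363.0302 minutes


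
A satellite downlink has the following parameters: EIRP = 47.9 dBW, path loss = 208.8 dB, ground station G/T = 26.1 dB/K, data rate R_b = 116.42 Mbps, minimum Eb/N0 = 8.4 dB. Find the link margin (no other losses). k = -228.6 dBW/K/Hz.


C/N0 = EIRP - FSPL + G/T - k = 47.9 - 208.8 + 26.1 - (-228.6)
C/N0 = 93.8000 dB-Hz
R_b = 116.42 Mbps = 1.1642e+08 bps -> 10*log10(R_b) = 80.6603 dB-Hz
Eb/N0 = C/N0 - 10*log10(R_b) = 93.8000 - 80.6603 = 13.1397 dB
Margin = Eb/N0 - Eb/N0_req = 13.1397 - 8.4 = 4.7397 dB (link closes)

4.7397 dB


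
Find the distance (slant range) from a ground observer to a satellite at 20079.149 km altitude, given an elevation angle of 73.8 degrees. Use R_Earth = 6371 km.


h = 20079.149 km, el = 73.8 deg
d = -R_E*sin(el) + sqrt((R_E*sin(el))^2 + 2*R_E*h + h^2)
d = -6371.0000*sin(1.2881) + sqrt((6371.0000*0.9602937)^2 + 2*6371.0000*20079.149 + 20079.149^2)
d = 20272.3279 km

20272.3279 km


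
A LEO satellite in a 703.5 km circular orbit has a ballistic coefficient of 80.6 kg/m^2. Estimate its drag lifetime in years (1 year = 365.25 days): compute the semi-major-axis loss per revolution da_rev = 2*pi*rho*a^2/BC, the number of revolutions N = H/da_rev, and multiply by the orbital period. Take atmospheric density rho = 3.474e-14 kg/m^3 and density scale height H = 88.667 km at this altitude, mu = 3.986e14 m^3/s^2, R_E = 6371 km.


a = R_E + alt = 7074.5000 km = 7.0745e+06 m
da_rev = 2*pi*rho*a^2/BC = 2*pi*3.474e-14*(7.0745e+06)^2/80.6 = 0.135539582 m per revolution
N = H/da_rev = 88667.0000 m / 0.135539582 m = 654177.9057 revolutions
P = 2*pi*sqrt(a^3/mu) = 5921.8152 s
lifetime = N*P = 654177.9057 * 5921.8152 = 3.8739206e+09 s = 44837.0444 days
years = 44837.0444 / 365.25 = 122.7571 years

122.7571 years


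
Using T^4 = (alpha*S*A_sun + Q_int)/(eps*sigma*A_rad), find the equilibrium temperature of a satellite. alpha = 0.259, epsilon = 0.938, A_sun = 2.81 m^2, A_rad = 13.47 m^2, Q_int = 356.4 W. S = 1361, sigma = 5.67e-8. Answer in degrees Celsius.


Numerator = alpha*S*A_sun + Q_int = 0.259*1361*2.81 + 356.4 = 1346.9222 W
Denominator = eps*sigma*A_rad = 0.938*5.67e-8*13.47 = 7.1639656e-07 W/K^4
T^4 = 1.8801349e+09 K^4
T = 208.2319 K = -64.9181 C

-64.9181 degrees Celsius


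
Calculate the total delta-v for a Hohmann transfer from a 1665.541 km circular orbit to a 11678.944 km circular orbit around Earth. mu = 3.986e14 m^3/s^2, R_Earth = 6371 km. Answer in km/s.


r1 = 8036.5410 km = 8.036541e+06 m
r2 = 18049.9440 km = 1.8049944e+07 m
dv1 = sqrt(mu/r1)*(sqrt(2*r2/(r1+r2)) - 1) = 1242.1293 m/s
dv2 = sqrt(mu/r2)*(1 - sqrt(2*r1/(r1+r2))) = 1010.5804 m/s
total dv = |dv1| + |dv2| = 1242.1293 + 1010.5804 = 2252.7097 m/s = 2.2527 km/s

2.2527 km/s


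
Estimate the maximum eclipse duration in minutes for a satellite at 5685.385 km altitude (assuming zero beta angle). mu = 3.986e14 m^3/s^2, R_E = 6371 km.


r = 12056.3850 km
T = 219.5764 min
Eclipse fraction = arcsin(R_E/r)/pi = arcsin(6371.0000/12056.3850)/pi
= arcsin(0.5284337)/pi = 0.1772205
Eclipse duration = 0.1772205 * 219.5764 = 38.9134 min

38.9134 minutes


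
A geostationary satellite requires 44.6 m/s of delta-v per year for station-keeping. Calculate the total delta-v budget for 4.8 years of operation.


dV = rate * years = 44.6 * 4.8
dV = 214.0800 m/s

214.0800 m/s


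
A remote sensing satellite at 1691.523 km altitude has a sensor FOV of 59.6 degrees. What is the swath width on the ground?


FOV = 59.6 deg = 1.0402 rad
swath = 2 * alt * tan(FOV/2) = 2 * 1691.523 * tan(0.5201081)
swath = 2 * 1691.523 * 0.5727054
swath = 1937.4887 km

1937.4887 km


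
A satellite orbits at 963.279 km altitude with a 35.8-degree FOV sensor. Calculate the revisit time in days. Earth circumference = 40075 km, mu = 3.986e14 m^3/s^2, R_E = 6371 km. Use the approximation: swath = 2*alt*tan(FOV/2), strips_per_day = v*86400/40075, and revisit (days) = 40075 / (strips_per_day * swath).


swath = 2*963.279*tan(0.3124139) = 622.2613 km
v = sqrt(mu/r) = 7372.0782 m/s = 7.3721 km/s
strips/day = v*86400/40075 = 7.3721*86400/40075 = 15.8939
coverage/day = strips * swath = 15.8939 * 622.2613 = 9890.1510 km
revisit = 40075 / 9890.1510 = 4.0520 days

4.0520 days


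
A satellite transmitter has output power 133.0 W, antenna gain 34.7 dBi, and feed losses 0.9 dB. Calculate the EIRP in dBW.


Pt = 133.0 W = 21.2385 dBW
EIRP = Pt_dBW + Gt - losses = 21.2385 + 34.7 - 0.9 = 55.0385 dBW

55.0385 dBW


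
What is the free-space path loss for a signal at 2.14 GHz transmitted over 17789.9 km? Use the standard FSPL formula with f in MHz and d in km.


f = 2.14 GHz = 2140.0000 MHz
d = 17789.9 km
FSPL = 32.44 + 20*log10(2140.0000) + 20*log10(17789.9)
FSPL = 32.44 + 66.6083 + 85.0035
FSPL = 184.0517 dB

184.0517 dB


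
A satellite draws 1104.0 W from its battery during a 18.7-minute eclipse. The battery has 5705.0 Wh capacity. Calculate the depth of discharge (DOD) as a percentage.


E_used = P * t / 60 = 1104.0 * 18.7 / 60 = 344.0800 Wh
DOD = E_used / E_total * 100 = 344.0800 / 5705.0 * 100
DOD = 6.0312 %

6.0312 %


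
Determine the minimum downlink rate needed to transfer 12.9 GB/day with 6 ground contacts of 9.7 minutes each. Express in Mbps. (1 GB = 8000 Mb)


total contact time = 6 * 9.7 * 60 = 3492.0000 s
data = 12.9 GB = 103200.0000 Mb
rate = 103200.0000 / 3492.0000 = 29.5533 Mbps

29.5533 Mbps


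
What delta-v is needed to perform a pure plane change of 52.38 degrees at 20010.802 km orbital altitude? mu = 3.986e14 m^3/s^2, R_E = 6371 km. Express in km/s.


r = 26381.8020 km = 2.6381802e+07 m
V = sqrt(mu/r) = 3887.0168 m/s
di = 52.38 deg = 0.9142035 rad
dV = 2*V*sin(di/2) = 2*3887.0168*sin(0.4571017)
dV = 3431.0639 m/s = 3.4311 km/s

3.4311 km/s


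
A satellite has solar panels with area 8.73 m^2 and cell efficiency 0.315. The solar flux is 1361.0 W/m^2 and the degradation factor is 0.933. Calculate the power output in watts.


P = area * eta * S * degradation
P = 8.73 * 0.315 * 1361.0 * 0.933
P = 3491.9223 W

3491.9223 W


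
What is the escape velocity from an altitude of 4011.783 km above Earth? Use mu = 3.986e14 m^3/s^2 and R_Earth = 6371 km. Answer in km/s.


r = 6371.0 + 4011.783 = 10382.7830 km = 1.0382783e+07 m
v_esc = sqrt(2*mu/r) = sqrt(2*3.986e14 / 1.0382783e+07)
v_esc = 8762.4743 m/s = 8.7625 km/s

8.7625 km/s


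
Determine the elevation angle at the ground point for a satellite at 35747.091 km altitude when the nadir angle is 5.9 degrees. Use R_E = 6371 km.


r = R_E + alt = 42118.0910 km
Law of sines in the satellite / Earth-center / ground-point triangle:
  sin(nadir)/R_E = sin(90 + el)/r  =>  cos(el) = (r/R_E)*sin(nadir)
cos(el) = (42118.0910 / 6371.0000) * sin(5.9 deg) = 0.6795519
el = arccos(0.6795519) = 47.1914 deg
(Earth-central angle = 90 - nadir - el = 36.9086 deg)

47.1914 degrees


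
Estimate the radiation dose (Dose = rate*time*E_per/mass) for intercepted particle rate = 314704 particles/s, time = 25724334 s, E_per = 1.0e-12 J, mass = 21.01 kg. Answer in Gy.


Total energy deposited = rate * time * E_per
  = 314704 * 25724334 * 1.0e-12 = 8.0956 J
Dose = E_total / mass = 8.0956 / 21.01
Dose = 0.3853189 Gy

0.3853 Gy


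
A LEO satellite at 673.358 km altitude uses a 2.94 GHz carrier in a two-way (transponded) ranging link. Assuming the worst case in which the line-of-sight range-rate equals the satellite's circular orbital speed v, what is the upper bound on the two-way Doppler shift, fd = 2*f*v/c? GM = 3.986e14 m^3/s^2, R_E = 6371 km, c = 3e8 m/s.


r = 7.044358e+06 m
v = sqrt(mu/r) = 7522.2530 m/s (worst-case radial velocity)
f = 2.94 GHz = 2.94e+09 Hz
fd = 2*f*v/c = 2*2.94e+09*7522.2530/3.0e+08
fd = 147436.1593 Hz

147436.1593 Hz


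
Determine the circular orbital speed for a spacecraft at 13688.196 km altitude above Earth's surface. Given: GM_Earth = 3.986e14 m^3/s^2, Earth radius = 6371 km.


r = R_E + alt = 6371.0 + 13688.196 = 20059.1960 km = 2.0059196e+07 m
v = sqrt(mu/r) = sqrt(3.986e14 / 2.0059196e+07) = 4457.7108 m/s = 4.4577 km/s

4.4577 km/s


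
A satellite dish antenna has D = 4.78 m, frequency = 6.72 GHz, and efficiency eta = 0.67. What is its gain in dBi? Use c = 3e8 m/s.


lambda = c/f = 3e8 / 6.72e+09 = 0.04464286 m
G = eta*(pi*D/lambda)^2 = 0.67*(pi*4.78/0.04464286)^2
G = 75809.9793 (linear)
G = 10*log10(75809.9793) = 48.7973 dBi

48.7973 dBi


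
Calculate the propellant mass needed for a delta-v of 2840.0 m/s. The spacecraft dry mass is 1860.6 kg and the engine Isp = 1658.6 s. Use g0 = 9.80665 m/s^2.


ve = Isp * g0 = 1658.6 * 9.80665 = 16265.309690 m/s
mass ratio = exp(dv/ve) = exp(2840.0/16265.309690) = 1.19077545
m_prop = m_dry * (mr - 1) = 1860.6 * (1.19077545 - 1)
m_prop = 354.9568 kg

354.9568 kg


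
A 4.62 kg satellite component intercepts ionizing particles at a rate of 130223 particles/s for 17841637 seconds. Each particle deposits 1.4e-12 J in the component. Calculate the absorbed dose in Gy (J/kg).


Total energy deposited = rate * time * E_per
  = 130223 * 17841637 * 1.4e-12 = 3.2527 J
Dose = E_total / mass = 3.2527 / 4.62
Dose = 0.704058 Gy

0.7041 Gy


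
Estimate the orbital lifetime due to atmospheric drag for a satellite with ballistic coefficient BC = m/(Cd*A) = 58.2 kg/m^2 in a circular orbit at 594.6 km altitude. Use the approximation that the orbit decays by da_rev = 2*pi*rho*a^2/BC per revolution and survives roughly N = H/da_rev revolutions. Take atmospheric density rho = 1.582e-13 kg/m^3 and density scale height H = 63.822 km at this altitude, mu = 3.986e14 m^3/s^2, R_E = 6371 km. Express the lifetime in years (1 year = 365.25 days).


a = R_E + alt = 6965.6000 km = 6.9656e+06 m
da_rev = 2*pi*rho*a^2/BC = 2*pi*1.582e-13*(6.9656e+06)^2/58.2 = 0.828667728 m per revolution
N = H/da_rev = 63822.0000 m / 0.828667728 m = 77017.6005 revolutions
P = 2*pi*sqrt(a^3/mu) = 5785.6082 s
lifetime = N*P = 77017.6005 * 5785.6082 = 4.4559366e+08 s = 5157.3340 days
years = 5157.3340 / 365.25 = 14.1200 years

14.1200 years


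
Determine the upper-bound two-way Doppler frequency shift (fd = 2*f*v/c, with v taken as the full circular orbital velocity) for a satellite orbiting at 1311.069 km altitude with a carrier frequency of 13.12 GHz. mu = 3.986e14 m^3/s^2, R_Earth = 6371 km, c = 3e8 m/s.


r = 7.682069e+06 m
v = sqrt(mu/r) = 7203.2675 m/s (worst-case radial velocity)
f = 13.12 GHz = 1.312e+10 Hz
fd = 2*f*v/c = 2*1.312e+10*7203.2675/3.0e+08
fd = 630045.8007 Hz

630045.8007 Hz
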